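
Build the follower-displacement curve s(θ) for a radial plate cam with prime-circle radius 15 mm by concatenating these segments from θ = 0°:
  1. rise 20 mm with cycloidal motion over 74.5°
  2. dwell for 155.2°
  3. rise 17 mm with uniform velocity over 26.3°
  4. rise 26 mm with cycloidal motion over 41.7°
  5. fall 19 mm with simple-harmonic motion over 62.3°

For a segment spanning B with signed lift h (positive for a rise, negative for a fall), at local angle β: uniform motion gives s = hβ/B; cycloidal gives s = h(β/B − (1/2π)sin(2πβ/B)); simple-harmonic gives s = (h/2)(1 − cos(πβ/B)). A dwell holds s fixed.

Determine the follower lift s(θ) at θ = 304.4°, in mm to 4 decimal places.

seg 1 [0°–74.5°] cycloidal, h=20: full span → s += 20 → s = 20.0000
seg 2 [74.5°–229.7°] dwell: s stays 20.0000
seg 3 [229.7°–256°] uniform, h=17: full span → s += 17 → s = 37.0000
seg 4 [256°–297.7°] cycloidal, h=26: full span → s += 26 → s = 63.0000
seg 5 [297.7°–360°] simple-harmonic, h=-19: θ=304.4° here. β=6.7, B=62.3. -19/2·(1 − cos(π·0.1075)) = -0.5371 → s = 62.4629

62.4629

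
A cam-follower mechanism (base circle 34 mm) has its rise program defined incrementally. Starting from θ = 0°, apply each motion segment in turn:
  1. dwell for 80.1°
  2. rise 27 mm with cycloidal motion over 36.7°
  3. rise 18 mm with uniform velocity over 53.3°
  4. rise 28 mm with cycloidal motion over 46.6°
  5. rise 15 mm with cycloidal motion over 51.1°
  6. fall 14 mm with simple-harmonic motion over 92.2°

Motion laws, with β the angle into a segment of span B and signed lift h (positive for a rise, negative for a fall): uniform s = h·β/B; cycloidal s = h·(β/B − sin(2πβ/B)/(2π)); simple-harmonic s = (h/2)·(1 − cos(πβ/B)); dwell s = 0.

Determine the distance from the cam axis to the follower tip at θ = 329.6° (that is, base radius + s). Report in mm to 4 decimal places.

seg 1 [0°–80.1°] dwell: s stays 0.0000
seg 2 [80.1°–116.8°] cycloidal, h=27: full span → s += 27 → s = 27.0000
seg 3 [116.8°–170.1°] uniform, h=18: full span → s += 18 → s = 45.0000
seg 4 [170.1°–216.7°] cycloidal, h=28: full span → s += 28 → s = 73.0000
seg 5 [216.7°–267.8°] cycloidal, h=15: full span → s += 15 → s = 88.0000
seg 6 [267.8°–360°] simple-harmonic, h=-14: θ=329.6° here. β=61.8, B=92.2. -14/2·(1 − cos(π·0.6703)) = -10.5686 → s = 77.4314
radial distance = base radius + s = 34 + 77.4314 = 111.4314

111.4314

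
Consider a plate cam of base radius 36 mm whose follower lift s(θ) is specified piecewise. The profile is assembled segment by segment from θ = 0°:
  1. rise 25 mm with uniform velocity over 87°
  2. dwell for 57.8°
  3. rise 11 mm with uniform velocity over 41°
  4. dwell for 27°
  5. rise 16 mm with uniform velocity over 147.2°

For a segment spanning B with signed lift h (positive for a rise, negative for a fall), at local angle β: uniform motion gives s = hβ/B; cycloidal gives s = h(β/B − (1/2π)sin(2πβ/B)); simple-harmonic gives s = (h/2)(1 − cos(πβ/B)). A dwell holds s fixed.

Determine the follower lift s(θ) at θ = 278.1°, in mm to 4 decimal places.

seg 1 [0°–87°] uniform, h=25: full span → s += 25 → s = 25.0000
seg 2 [87°–144.8°] dwell: s stays 25.0000
seg 3 [144.8°–185.8°] uniform, h=11: full span → s += 11 → s = 36.0000
seg 4 [185.8°–212.8°] dwell: s stays 36.0000
seg 5 [212.8°–360°] uniform, h=16: θ=278.1° here. β=65.3, B=147.2. 16·65.3/147.2 = 7.0978 → s = 43.0978

43.0978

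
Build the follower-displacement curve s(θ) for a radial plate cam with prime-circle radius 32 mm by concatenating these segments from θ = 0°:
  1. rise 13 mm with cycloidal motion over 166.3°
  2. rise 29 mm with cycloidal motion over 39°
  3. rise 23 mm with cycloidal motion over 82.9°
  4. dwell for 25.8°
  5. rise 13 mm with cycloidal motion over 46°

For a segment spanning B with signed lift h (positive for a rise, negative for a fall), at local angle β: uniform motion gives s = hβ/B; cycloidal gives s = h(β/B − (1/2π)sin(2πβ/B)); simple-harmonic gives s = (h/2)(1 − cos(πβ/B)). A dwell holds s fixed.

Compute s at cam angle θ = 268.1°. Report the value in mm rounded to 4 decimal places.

seg 1 [0°–166.3°] cycloidal, h=13: full span → s += 13 → s = 13.0000
seg 2 [166.3°–205.3°] cycloidal, h=29: full span → s += 29 → s = 42.0000
seg 3 [205.3°–288.2°] cycloidal, h=23: θ=268.1° here. β=62.8, B=82.9. 23·(0.7575 − sin(2π·0.7575)/(2π)) = 21.0799 → s = 63.0799

63.0799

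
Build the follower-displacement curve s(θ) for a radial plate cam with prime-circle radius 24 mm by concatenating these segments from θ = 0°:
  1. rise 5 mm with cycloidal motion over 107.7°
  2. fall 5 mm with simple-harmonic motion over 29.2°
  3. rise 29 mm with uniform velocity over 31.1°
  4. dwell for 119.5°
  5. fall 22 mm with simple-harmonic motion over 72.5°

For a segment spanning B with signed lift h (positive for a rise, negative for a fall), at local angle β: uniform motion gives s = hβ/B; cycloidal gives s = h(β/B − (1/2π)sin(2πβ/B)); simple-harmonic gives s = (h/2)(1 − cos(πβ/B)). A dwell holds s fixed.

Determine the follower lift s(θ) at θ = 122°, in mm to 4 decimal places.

seg 1 [0°–107.7°] cycloidal, h=5: full span → s += 5 → s = 5.0000
seg 2 [107.7°–136.9°] simple-harmonic, h=-5: θ=122° here. β=14.3, B=29.2. -5/2·(1 − cos(π·0.4897)) = -2.4193 → s = 2.5807

2.5807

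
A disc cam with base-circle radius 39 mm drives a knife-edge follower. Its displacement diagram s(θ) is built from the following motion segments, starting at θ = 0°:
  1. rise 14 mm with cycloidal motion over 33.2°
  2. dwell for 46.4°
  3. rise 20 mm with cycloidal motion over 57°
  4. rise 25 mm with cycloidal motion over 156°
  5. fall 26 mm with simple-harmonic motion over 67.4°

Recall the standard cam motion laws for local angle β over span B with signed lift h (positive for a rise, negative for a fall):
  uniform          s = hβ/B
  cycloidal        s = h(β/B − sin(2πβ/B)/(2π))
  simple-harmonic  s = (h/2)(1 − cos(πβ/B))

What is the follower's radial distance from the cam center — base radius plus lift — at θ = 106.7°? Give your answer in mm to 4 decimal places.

seg 1 [0°–33.2°] cycloidal, h=14: full span → s += 14 → s = 14.0000
seg 2 [33.2°–79.6°] dwell: s stays 14.0000
seg 3 [79.6°–136.6°] cycloidal, h=20: θ=106.7° here. β=27.1, B=57. 20·(0.4754 − sin(2π·0.4754)/(2π)) = 9.0195 → s = 23.0195
radial distance = base radius + s = 39 + 23.0195 = 62.0195

62.0195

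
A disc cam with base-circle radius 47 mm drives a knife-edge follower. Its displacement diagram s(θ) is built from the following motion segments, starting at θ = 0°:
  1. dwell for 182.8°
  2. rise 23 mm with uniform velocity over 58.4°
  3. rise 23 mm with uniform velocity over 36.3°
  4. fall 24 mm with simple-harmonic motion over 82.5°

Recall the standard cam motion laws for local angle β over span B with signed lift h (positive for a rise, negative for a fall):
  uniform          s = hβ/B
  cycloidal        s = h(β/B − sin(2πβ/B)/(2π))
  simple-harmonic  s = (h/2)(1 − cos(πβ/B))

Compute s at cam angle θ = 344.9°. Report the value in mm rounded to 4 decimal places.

seg 1 [0°–182.8°] dwell: s stays 0.0000
seg 2 [182.8°–241.2°] uniform, h=23: full span → s += 23 → s = 23.0000
seg 3 [241.2°–277.5°] uniform, h=23: full span → s += 23 → s = 46.0000
seg 4 [277.5°–360°] simple-harmonic, h=-24: θ=344.9° here. β=67.4, B=82.5. -24/2·(1 − cos(π·0.8170)) = -22.0703 → s = 23.9297

23.9297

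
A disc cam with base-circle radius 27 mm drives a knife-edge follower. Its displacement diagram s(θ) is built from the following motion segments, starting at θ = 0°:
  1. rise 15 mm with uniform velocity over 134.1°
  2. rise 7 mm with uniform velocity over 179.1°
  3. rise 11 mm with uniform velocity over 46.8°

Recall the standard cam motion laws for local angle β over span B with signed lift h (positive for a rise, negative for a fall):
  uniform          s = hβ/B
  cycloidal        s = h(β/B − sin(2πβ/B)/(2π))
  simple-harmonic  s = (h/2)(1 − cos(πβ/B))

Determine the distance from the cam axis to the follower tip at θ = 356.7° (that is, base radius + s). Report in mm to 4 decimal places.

seg 1 [0°–134.1°] uniform, h=15: full span → s += 15 → s = 15.0000
seg 2 [134.1°–313.2°] uniform, h=7: full span → s += 7 → s = 22.0000
seg 3 [313.2°–360°] uniform, h=11: θ=356.7° here. β=43.5, B=46.8. 11·43.5/46.8 = 10.2244 → s = 32.2244
radial distance = base radius + s = 27 + 32.2244 = 59.2244

59.2244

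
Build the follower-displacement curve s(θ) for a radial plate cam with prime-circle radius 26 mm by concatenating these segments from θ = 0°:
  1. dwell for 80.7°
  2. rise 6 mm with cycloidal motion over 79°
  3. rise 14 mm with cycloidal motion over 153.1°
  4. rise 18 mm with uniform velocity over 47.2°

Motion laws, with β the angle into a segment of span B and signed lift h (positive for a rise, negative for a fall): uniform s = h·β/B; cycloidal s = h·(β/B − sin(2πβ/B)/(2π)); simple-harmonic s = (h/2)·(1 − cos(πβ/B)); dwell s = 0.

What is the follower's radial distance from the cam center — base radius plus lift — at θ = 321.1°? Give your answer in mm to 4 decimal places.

seg 1 [0°–80.7°] dwell: s stays 0.0000
seg 2 [80.7°–159.7°] cycloidal, h=6: full span → s += 6 → s = 6.0000
seg 3 [159.7°–312.8°] cycloidal, h=14: full span → s += 14 → s = 20.0000
seg 4 [312.8°–360°] uniform, h=18: θ=321.1° here. β=8.3, B=47.2. 18·8.3/47.2 = 3.1653 → s = 23.1653
radial distance = base radius + s = 26 + 23.1653 = 49.1653

49.1653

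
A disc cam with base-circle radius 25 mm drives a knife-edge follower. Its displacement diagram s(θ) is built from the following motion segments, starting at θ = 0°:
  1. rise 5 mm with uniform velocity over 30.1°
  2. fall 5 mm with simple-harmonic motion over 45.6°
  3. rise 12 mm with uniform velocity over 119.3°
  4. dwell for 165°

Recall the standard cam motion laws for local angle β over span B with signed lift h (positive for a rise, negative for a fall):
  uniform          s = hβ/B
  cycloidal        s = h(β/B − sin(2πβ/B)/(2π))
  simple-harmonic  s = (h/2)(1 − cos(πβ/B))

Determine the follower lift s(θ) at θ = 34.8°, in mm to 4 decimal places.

seg 1 [0°–30.1°] uniform, h=5: full span → s += 5 → s = 5.0000
seg 2 [30.1°–75.7°] simple-harmonic, h=-5: θ=34.8° here. β=4.7, B=45.6. -5/2·(1 − cos(π·0.1031)) = -0.1299 → s = 4.8701

4.8701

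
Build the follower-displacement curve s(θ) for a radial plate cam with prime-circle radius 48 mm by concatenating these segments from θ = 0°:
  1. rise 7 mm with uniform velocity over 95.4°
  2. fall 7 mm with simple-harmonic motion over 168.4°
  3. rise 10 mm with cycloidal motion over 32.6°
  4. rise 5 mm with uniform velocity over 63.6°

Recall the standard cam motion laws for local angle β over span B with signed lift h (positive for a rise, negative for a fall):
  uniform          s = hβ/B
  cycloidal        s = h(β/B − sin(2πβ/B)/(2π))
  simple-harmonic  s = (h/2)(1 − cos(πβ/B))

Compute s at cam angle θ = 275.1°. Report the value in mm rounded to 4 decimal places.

seg 1 [0°–95.4°] uniform, h=7: full span → s += 7 → s = 7.0000
seg 2 [95.4°–263.8°] simple-harmonic, h=-7: full span → s += -7 → s = 0.0000
seg 3 [263.8°–296.4°] cycloidal, h=10: θ=275.1° here. β=11.3, B=32.6. 10·(0.3466 − sin(2π·0.3466)/(2π)) = 2.1591 → s = 2.1591

2.1591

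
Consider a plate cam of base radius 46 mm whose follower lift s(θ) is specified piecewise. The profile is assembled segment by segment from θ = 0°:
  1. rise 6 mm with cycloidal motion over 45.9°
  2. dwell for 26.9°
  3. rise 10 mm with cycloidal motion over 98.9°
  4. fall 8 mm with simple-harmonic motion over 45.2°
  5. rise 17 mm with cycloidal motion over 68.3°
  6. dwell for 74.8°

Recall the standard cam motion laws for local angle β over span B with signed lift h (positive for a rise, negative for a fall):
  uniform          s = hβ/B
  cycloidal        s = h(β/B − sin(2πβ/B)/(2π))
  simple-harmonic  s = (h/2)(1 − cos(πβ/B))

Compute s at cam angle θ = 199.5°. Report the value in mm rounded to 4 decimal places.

seg 1 [0°–45.9°] cycloidal, h=6: full span → s += 6 → s = 6.0000
seg 2 [45.9°–72.8°] dwell: s stays 6.0000
seg 3 [72.8°–171.7°] cycloidal, h=10: full span → s += 10 → s = 16.0000
seg 4 [171.7°–216.9°] simple-harmonic, h=-8: θ=199.5° here. β=27.8, B=45.2. -8/2·(1 − cos(π·0.6150)) = -5.4144 → s = 10.5856

10.5856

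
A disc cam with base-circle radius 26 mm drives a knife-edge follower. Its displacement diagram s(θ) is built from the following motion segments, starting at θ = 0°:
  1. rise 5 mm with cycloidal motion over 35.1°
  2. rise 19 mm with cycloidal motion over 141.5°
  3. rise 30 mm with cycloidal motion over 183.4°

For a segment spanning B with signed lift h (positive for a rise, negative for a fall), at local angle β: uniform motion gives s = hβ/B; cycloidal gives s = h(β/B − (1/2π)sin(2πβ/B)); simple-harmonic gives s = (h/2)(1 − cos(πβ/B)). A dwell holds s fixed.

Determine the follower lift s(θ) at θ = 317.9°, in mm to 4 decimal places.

seg 1 [0°–35.1°] cycloidal, h=5: full span → s += 5 → s = 5.0000
seg 2 [35.1°–176.6°] cycloidal, h=19: full span → s += 19 → s = 24.0000
seg 3 [176.6°–360°] cycloidal, h=30: θ=317.9° here. β=141.3, B=183.4. 30·(0.7704 − sin(2π·0.7704)/(2π)) = 27.8487 → s = 51.8487

51.8487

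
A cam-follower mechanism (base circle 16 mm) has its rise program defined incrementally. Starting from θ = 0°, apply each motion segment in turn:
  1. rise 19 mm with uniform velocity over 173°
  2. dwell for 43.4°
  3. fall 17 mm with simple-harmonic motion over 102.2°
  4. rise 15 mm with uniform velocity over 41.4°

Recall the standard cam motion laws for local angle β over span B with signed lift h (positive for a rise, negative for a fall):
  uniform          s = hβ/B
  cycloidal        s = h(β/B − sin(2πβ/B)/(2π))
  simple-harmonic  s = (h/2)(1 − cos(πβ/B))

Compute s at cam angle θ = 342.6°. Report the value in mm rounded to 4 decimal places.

seg 1 [0°–173°] uniform, h=19: full span → s += 19 → s = 19.0000
seg 2 [173°–216.4°] dwell: s stays 19.0000
seg 3 [216.4°–318.6°] simple-harmonic, h=-17: full span → s += -17 → s = 2.0000
seg 4 [318.6°–360°] uniform, h=15: θ=342.6° here. β=24, B=41.4. 15·24/41.4 = 8.6957 → s = 10.6957

10.6957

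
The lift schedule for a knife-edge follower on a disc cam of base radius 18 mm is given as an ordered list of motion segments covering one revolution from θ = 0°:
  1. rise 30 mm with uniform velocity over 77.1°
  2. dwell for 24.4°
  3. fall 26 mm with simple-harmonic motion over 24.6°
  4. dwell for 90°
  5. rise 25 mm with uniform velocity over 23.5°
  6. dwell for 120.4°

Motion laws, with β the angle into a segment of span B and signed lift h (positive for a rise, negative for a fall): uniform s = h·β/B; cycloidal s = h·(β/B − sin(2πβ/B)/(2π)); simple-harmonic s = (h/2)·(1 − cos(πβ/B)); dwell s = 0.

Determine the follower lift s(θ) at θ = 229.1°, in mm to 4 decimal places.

seg 1 [0°–77.1°] uniform, h=30: full span → s += 30 → s = 30.0000
seg 2 [77.1°–101.5°] dwell: s stays 30.0000
seg 3 [101.5°–126.1°] simple-harmonic, h=-26: full span → s += -26 → s = 4.0000
seg 4 [126.1°–216.1°] dwell: s stays 4.0000
seg 5 [216.1°–239.6°] uniform, h=25: θ=229.1° here. β=13, B=23.5. 25·13/23.5 = 13.8298 → s = 17.8298

17.8298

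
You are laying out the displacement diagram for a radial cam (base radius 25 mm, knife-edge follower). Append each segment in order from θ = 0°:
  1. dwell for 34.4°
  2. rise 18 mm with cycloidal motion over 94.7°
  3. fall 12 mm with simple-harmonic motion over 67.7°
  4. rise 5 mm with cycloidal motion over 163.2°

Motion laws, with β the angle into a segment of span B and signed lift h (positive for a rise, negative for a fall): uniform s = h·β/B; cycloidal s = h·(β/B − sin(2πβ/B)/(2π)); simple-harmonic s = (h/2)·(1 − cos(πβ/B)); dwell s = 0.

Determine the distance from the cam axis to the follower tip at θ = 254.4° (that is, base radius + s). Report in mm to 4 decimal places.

seg 1 [0°–34.4°] dwell: s stays 0.0000
seg 2 [34.4°–129.1°] cycloidal, h=18: full span → s += 18 → s = 18.0000
seg 3 [129.1°–196.8°] simple-harmonic, h=-12: full span → s += -12 → s = 6.0000
seg 4 [196.8°–360°] cycloidal, h=5: θ=254.4° here. β=57.6, B=163.2. 5·(0.3529 − sin(2π·0.3529)/(2π)) = 1.1297 → s = 7.1297
radial distance = base radius + s = 25 + 7.1297 = 32.1297

32.1297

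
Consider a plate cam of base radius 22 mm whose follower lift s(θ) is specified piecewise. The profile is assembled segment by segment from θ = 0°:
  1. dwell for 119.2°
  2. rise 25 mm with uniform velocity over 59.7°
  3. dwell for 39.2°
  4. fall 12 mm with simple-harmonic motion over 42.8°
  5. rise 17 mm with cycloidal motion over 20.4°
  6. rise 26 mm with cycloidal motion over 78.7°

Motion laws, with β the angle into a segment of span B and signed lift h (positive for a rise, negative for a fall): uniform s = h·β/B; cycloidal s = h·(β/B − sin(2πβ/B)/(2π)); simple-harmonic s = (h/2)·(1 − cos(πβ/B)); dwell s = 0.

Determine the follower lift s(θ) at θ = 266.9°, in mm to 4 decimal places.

seg 1 [0°–119.2°] dwell: s stays 0.0000
seg 2 [119.2°–178.9°] uniform, h=25: full span → s += 25 → s = 25.0000
seg 3 [178.9°–218.1°] dwell: s stays 25.0000
seg 4 [218.1°–260.9°] simple-harmonic, h=-12: full span → s += -12 → s = 13.0000
seg 5 [260.9°–281.3°] cycloidal, h=17: θ=266.9° here. β=6, B=20.4. 17·(0.2941 − sin(2π·0.2941)/(2π)) = 2.3977 → s = 15.3977

15.3977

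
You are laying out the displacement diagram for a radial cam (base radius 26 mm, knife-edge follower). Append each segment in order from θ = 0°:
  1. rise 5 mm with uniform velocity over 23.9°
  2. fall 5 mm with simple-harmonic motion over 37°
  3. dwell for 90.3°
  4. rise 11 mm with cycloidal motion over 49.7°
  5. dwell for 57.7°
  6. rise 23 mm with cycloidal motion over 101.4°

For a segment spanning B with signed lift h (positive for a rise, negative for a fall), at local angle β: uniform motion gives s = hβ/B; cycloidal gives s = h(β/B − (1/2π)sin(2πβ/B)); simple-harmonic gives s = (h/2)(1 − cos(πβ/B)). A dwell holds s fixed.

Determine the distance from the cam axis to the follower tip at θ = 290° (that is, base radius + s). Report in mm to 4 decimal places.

seg 1 [0°–23.9°] uniform, h=5: full span → s += 5 → s = 5.0000
seg 2 [23.9°–60.9°] simple-harmonic, h=-5: full span → s += -5 → s = 0.0000
seg 3 [60.9°–151.2°] dwell: s stays 0.0000
seg 4 [151.2°–200.9°] cycloidal, h=11: full span → s += 11 → s = 11.0000
seg 5 [200.9°–258.6°] dwell: s stays 11.0000
seg 6 [258.6°–360°] cycloidal, h=23: θ=290° here. β=31.4, B=101.4. 23·(0.3097 − sin(2π·0.3097)/(2π)) = 3.7160 → s = 14.7160
radial distance = base radius + s = 26 + 14.7160 = 40.7160

40.7160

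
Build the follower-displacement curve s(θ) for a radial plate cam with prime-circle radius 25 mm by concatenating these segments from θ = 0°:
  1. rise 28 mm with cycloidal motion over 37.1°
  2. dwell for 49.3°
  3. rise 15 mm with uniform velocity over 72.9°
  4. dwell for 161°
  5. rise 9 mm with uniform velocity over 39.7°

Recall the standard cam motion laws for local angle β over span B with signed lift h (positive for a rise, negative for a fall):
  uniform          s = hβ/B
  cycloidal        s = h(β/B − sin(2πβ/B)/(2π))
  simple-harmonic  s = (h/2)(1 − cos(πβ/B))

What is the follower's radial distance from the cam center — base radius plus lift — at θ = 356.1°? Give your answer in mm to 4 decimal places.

seg 1 [0°–37.1°] cycloidal, h=28: full span → s += 28 → s = 28.0000
seg 2 [37.1°–86.4°] dwell: s stays 28.0000
seg 3 [86.4°–159.3°] uniform, h=15: full span → s += 15 → s = 43.0000
seg 4 [159.3°–320.3°] dwell: s stays 43.0000
seg 5 [320.3°–360°] uniform, h=9: θ=356.1° here. β=35.8, B=39.7. 9·35.8/39.7 = 8.1159 → s = 51.1159
radial distance = base radius + s = 25 + 51.1159 = 76.1159

76.1159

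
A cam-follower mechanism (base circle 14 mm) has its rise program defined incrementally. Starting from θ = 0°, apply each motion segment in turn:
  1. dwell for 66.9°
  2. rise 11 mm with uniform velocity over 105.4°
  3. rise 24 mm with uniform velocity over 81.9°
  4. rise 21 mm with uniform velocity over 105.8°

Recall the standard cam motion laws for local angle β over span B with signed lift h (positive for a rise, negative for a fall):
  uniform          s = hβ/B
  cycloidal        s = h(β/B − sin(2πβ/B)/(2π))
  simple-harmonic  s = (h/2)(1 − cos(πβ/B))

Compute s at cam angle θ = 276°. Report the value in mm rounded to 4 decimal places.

seg 1 [0°–66.9°] dwell: s stays 0.0000
seg 2 [66.9°–172.3°] uniform, h=11: full span → s += 11 → s = 11.0000
seg 3 [172.3°–254.2°] uniform, h=24: full span → s += 24 → s = 35.0000
seg 4 [254.2°–360°] uniform, h=21: θ=276° here. β=21.8, B=105.8. 21·21.8/105.8 = 4.3270 → s = 39.3270

39.3270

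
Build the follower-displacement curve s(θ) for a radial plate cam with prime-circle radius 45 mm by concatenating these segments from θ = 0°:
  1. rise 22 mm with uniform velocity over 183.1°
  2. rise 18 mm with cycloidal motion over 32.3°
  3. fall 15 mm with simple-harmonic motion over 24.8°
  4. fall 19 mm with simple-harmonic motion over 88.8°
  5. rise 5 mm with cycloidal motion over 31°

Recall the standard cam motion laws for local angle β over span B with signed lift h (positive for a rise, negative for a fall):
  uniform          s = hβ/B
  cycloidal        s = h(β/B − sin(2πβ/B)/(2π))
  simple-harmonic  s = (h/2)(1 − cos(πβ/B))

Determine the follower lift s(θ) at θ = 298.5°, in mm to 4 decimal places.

seg 1 [0°–183.1°] uniform, h=22: full span → s += 22 → s = 22.0000
seg 2 [183.1°–215.4°] cycloidal, h=18: full span → s += 18 → s = 40.0000
seg 3 [215.4°–240.2°] simple-harmonic, h=-15: full span → s += -15 → s = 25.0000
seg 4 [240.2°–329°] simple-harmonic, h=-19: θ=298.5° here. β=58.3, B=88.8. -19/2·(1 − cos(π·0.6565)) = -13.9857 → s = 11.0143

11.0143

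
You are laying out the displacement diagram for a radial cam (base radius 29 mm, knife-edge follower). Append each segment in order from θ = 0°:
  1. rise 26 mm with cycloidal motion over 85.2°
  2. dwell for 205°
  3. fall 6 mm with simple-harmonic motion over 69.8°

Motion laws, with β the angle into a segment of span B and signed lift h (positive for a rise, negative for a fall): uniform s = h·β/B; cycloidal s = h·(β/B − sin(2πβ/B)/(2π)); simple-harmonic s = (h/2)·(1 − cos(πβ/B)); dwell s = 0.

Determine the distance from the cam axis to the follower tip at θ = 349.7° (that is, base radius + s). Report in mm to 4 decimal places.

seg 1 [0°–85.2°] cycloidal, h=26: full span → s += 26 → s = 26.0000
seg 2 [85.2°–290.2°] dwell: s stays 26.0000
seg 3 [290.2°–360°] simple-harmonic, h=-6: θ=349.7° here. β=59.5, B=69.8. -6/2·(1 − cos(π·0.8524)) = -5.6834 → s = 20.3166
radial distance = base radius + s = 29 + 20.3166 = 49.3166

49.3166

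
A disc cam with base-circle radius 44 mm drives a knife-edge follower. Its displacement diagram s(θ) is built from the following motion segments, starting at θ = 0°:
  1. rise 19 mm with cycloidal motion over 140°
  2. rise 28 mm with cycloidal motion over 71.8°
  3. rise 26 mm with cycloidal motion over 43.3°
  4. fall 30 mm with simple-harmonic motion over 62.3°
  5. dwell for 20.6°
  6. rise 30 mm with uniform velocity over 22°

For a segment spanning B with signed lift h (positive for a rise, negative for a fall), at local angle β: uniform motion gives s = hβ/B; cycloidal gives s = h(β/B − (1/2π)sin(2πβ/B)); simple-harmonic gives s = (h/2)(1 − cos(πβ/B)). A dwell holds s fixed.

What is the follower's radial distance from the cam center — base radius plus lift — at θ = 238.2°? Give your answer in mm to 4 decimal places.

seg 1 [0°–140°] cycloidal, h=19: full span → s += 19 → s = 19.0000
seg 2 [140°–211.8°] cycloidal, h=28: full span → s += 28 → s = 47.0000
seg 3 [211.8°–255.1°] cycloidal, h=26: θ=238.2° here. β=26.4, B=43.3. 26·(0.6097 − sin(2π·0.6097)/(2π)) = 18.4839 → s = 65.4839
radial distance = base radius + s = 44 + 65.4839 = 109.4839

109.4839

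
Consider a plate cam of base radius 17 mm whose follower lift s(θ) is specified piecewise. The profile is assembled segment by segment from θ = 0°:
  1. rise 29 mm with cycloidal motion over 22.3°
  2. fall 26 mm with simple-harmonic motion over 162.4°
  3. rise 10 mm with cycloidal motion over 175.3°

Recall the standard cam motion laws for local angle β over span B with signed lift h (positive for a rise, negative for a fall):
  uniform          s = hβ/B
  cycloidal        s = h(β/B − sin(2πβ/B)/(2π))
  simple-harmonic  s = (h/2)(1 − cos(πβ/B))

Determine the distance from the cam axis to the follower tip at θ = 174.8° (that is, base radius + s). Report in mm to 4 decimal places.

seg 1 [0°–22.3°] cycloidal, h=29: full span → s += 29 → s = 29.0000
seg 2 [22.3°–184.7°] simple-harmonic, h=-26: θ=174.8° here. β=152.5, B=162.4. -26/2·(1 − cos(π·0.9390)) = -25.7623 → s = 3.2377
radial distance = base radius + s = 17 + 3.2377 = 20.2377

20.2377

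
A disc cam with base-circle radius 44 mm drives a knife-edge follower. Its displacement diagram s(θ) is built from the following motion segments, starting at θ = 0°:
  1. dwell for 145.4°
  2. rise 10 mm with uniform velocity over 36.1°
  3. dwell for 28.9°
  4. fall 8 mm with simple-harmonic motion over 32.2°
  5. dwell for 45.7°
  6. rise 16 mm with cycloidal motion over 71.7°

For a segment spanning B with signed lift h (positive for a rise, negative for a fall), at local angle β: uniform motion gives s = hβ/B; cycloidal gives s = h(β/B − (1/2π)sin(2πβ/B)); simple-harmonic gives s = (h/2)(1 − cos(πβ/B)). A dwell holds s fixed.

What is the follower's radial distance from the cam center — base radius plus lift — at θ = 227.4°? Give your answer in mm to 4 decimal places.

seg 1 [0°–145.4°] dwell: s stays 0.0000
seg 2 [145.4°–181.5°] uniform, h=10: full span → s += 10 → s = 10.0000
seg 3 [181.5°–210.4°] dwell: s stays 10.0000
seg 4 [210.4°–242.6°] simple-harmonic, h=-8: θ=227.4° here. β=17, B=32.2. -8/2·(1 − cos(π·0.5280)) = -4.3508 → s = 5.6492
radial distance = base radius + s = 44 + 5.6492 = 49.6492

49.6492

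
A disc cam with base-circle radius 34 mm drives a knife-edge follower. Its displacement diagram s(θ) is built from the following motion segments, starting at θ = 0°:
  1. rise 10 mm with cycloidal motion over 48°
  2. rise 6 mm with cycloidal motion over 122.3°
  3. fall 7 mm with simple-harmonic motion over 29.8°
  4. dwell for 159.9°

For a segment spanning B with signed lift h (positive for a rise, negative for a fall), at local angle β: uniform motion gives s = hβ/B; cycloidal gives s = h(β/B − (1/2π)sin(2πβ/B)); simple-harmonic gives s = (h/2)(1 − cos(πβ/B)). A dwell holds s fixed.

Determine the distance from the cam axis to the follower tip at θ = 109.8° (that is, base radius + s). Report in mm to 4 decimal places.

seg 1 [0°–48°] cycloidal, h=10: full span → s += 10 → s = 10.0000
seg 2 [48°–170.3°] cycloidal, h=6: θ=109.8° here. β=61.8, B=122.3. 6·(0.5053 − sin(2π·0.5053)/(2π)) = 3.0638 → s = 13.0638
radial distance = base radius + s = 34 + 13.0638 = 47.0638

47.0638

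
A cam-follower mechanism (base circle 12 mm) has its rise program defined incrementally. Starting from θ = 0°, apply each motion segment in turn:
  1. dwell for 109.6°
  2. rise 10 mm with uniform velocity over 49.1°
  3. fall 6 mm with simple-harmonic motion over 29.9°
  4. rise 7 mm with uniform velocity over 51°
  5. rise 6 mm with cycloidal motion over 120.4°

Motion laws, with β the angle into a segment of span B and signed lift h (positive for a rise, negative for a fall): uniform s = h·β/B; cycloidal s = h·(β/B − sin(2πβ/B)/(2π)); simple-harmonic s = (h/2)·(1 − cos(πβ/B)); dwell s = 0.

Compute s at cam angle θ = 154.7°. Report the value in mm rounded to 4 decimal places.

seg 1 [0°–109.6°] dwell: s stays 0.0000
seg 2 [109.6°–158.7°] uniform, h=10: θ=154.7° here. β=45.1, B=49.1. 10·45.1/49.1 = 9.1853 → s = 9.1853

9.1853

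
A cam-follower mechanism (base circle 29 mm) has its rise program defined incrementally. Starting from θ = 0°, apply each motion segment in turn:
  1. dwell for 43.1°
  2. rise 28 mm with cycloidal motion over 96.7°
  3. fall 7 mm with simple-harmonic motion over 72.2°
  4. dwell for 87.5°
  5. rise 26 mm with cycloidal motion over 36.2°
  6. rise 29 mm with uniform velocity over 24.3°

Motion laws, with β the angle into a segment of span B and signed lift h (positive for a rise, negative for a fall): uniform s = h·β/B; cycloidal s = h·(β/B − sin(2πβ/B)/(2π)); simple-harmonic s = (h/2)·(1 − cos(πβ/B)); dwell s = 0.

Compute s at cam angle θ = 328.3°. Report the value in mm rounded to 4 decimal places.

seg 1 [0°–43.1°] dwell: s stays 0.0000
seg 2 [43.1°–139.8°] cycloidal, h=28: full span → s += 28 → s = 28.0000
seg 3 [139.8°–212°] simple-harmonic, h=-7: full span → s += -7 → s = 21.0000
seg 4 [212°–299.5°] dwell: s stays 21.0000
seg 5 [299.5°–335.7°] cycloidal, h=26: θ=328.3° here. β=28.8, B=36.2. 26·(0.7956 − sin(2π·0.7956)/(2π)) = 24.6546 → s = 45.6546

45.6546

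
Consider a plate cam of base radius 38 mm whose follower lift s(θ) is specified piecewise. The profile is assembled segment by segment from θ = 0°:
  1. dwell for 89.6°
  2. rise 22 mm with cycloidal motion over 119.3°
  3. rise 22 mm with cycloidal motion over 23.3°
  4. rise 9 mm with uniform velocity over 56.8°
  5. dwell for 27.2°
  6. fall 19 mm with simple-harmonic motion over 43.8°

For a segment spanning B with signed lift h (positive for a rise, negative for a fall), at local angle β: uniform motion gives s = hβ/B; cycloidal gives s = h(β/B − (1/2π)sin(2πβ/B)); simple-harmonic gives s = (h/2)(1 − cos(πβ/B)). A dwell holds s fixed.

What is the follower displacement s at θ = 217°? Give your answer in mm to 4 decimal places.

seg 1 [0°–89.6°] dwell: s stays 0.0000
seg 2 [89.6°–208.9°] cycloidal, h=22: full span → s += 22 → s = 22.0000
seg 3 [208.9°–232.2°] cycloidal, h=22: θ=217° here. β=8.1, B=23.3. 22·(0.3476 − sin(2π·0.3476)/(2π)) = 4.7852 → s = 26.7852

26.7852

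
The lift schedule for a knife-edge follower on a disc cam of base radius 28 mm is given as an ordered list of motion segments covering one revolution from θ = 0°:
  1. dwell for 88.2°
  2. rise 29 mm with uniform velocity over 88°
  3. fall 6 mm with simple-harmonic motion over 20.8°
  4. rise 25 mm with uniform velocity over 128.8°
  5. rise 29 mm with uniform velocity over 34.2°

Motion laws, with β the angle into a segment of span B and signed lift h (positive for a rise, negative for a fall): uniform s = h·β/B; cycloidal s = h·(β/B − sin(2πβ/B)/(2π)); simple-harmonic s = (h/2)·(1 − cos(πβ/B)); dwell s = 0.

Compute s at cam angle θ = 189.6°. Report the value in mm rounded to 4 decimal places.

seg 1 [0°–88.2°] dwell: s stays 0.0000
seg 2 [88.2°–176.2°] uniform, h=29: full span → s += 29 → s = 29.0000
seg 3 [176.2°–197°] simple-harmonic, h=-6: θ=189.6° here. β=13.4, B=20.8. -6/2·(1 − cos(π·0.6442)) = -4.3133 → s = 24.6867

24.6867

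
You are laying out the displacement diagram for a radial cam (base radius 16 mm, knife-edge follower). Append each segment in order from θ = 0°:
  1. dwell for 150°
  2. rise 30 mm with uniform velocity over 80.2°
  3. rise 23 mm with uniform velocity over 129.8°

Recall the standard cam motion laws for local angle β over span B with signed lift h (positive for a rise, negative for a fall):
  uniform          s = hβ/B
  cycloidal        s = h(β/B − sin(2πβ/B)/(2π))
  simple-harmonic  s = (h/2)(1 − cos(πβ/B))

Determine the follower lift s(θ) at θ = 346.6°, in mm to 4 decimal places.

seg 1 [0°–150°] dwell: s stays 0.0000
seg 2 [150°–230.2°] uniform, h=30: full span → s += 30 → s = 30.0000
seg 3 [230.2°–360°] uniform, h=23: θ=346.6° here. β=116.4, B=129.8. 23·116.4/129.8 = 20.6256 → s = 50.6256

50.6256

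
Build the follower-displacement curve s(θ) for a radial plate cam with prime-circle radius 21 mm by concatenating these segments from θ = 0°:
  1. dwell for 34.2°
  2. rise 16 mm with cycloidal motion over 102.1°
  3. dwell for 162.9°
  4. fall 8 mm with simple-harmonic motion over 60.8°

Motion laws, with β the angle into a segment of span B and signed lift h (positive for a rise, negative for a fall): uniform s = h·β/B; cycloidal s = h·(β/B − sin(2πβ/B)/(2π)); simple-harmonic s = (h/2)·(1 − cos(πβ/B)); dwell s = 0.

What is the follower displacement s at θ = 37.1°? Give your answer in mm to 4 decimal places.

seg 1 [0°–34.2°] dwell: s stays 0.0000
seg 2 [34.2°–136.3°] cycloidal, h=16: θ=37.1° here. β=2.9, B=102.1. 16·(0.0284 − sin(2π·0.0284)/(2π)) = 0.0024 → s = 0.0024

0.0024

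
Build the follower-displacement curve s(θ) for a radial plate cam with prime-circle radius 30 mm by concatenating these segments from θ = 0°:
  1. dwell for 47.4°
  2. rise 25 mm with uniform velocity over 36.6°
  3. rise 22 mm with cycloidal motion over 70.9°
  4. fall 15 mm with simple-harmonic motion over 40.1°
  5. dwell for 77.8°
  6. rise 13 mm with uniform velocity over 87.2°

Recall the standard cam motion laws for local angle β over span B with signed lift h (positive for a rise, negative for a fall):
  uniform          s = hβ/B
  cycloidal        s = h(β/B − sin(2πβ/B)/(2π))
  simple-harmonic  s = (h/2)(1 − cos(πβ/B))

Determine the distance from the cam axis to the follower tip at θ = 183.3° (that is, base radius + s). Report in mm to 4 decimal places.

seg 1 [0°–47.4°] dwell: s stays 0.0000
seg 2 [47.4°–84°] uniform, h=25: full span → s += 25 → s = 25.0000
seg 3 [84°–154.9°] cycloidal, h=22: full span → s += 22 → s = 47.0000
seg 4 [154.9°–195°] simple-harmonic, h=-15: θ=183.3° here. β=28.4, B=40.1. -15/2·(1 − cos(π·0.7082)) = -12.0638 → s = 34.9362
radial distance = base radius + s = 30 + 34.9362 = 64.9362

64.9362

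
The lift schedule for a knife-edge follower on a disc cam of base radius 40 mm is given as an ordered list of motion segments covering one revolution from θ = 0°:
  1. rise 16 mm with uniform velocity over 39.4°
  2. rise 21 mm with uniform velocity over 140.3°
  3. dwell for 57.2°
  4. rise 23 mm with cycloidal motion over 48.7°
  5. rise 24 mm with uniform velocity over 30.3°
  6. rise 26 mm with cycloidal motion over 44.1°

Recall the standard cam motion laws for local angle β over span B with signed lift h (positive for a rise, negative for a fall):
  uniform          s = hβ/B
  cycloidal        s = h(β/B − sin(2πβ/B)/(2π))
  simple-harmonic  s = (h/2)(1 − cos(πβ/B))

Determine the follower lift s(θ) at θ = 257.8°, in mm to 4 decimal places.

seg 1 [0°–39.4°] uniform, h=16: full span → s += 16 → s = 16.0000
seg 2 [39.4°–179.7°] uniform, h=21: full span → s += 21 → s = 37.0000
seg 3 [179.7°–236.9°] dwell: s stays 37.0000
seg 4 [236.9°–285.6°] cycloidal, h=23: θ=257.8° here. β=20.9, B=48.7. 23·(0.4292 − sin(2π·0.4292)/(2π)) = 8.2945 → s = 45.2945

45.2945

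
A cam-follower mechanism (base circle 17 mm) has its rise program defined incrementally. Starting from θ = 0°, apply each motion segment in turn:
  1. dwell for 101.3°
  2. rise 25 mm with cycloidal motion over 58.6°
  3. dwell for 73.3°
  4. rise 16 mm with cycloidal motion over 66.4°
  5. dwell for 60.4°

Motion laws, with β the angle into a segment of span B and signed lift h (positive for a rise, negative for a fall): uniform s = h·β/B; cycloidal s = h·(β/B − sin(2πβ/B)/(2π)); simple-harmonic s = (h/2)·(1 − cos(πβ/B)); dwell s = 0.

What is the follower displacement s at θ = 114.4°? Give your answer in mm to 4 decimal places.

seg 1 [0°–101.3°] dwell: s stays 0.0000
seg 2 [101.3°–159.9°] cycloidal, h=25: θ=114.4° here. β=13.1, B=58.6. 25·(0.2235 − sin(2π·0.2235)/(2π)) = 1.6647 → s = 1.6647

1.6647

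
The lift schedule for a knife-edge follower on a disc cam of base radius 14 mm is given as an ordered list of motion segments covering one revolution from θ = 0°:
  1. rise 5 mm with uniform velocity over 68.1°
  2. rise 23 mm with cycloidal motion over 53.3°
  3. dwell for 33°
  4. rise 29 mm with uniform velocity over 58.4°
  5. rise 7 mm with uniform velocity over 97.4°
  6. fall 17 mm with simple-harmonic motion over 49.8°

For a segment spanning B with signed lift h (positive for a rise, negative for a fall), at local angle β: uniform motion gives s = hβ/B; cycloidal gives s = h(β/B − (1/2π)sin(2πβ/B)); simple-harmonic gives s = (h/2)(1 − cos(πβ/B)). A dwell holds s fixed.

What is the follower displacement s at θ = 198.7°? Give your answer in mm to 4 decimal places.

seg 1 [0°–68.1°] uniform, h=5: full span → s += 5 → s = 5.0000
seg 2 [68.1°–121.4°] cycloidal, h=23: full span → s += 23 → s = 28.0000
seg 3 [121.4°–154.4°] dwell: s stays 28.0000
seg 4 [154.4°–212.8°] uniform, h=29: θ=198.7° here. β=44.3, B=58.4. 29·44.3/58.4 = 21.9983 → s = 49.9983

49.9983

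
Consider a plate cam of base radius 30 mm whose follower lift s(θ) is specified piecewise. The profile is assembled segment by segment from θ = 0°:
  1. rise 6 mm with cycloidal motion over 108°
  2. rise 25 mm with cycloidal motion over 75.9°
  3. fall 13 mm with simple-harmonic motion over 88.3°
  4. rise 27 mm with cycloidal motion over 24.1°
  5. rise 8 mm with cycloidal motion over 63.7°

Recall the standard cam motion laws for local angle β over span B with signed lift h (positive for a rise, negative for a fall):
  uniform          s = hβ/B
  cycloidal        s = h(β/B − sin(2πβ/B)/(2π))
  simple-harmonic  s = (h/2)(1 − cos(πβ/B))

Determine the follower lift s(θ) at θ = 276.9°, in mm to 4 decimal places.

seg 1 [0°–108°] cycloidal, h=6: full span → s += 6 → s = 6.0000
seg 2 [108°–183.9°] cycloidal, h=25: full span → s += 25 → s = 31.0000
seg 3 [183.9°–272.2°] simple-harmonic, h=-13: full span → s += -13 → s = 18.0000
seg 4 [272.2°–296.3°] cycloidal, h=27: θ=276.9° here. β=4.7, B=24.1. 27·(0.1950 − sin(2π·0.1950)/(2π)) = 1.2222 → s = 19.2222

19.2222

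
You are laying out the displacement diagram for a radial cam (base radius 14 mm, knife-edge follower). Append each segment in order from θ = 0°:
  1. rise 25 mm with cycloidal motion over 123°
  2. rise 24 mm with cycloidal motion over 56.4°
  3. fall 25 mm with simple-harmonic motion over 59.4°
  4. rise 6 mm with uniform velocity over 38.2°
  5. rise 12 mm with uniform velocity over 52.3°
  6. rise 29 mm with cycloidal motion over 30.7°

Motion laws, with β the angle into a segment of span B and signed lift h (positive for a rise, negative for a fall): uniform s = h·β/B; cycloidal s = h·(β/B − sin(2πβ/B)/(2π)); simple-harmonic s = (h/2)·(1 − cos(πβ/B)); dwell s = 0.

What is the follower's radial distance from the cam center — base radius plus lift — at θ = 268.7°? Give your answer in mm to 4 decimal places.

seg 1 [0°–123°] cycloidal, h=25: full span → s += 25 → s = 25.0000
seg 2 [123°–179.4°] cycloidal, h=24: full span → s += 24 → s = 49.0000
seg 3 [179.4°–238.8°] simple-harmonic, h=-25: full span → s += -25 → s = 24.0000
seg 4 [238.8°–277°] uniform, h=6: θ=268.7° here. β=29.9, B=38.2. 6·29.9/38.2 = 4.6963 → s = 28.6963
radial distance = base radius + s = 14 + 28.6963 = 42.6963

42.6963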